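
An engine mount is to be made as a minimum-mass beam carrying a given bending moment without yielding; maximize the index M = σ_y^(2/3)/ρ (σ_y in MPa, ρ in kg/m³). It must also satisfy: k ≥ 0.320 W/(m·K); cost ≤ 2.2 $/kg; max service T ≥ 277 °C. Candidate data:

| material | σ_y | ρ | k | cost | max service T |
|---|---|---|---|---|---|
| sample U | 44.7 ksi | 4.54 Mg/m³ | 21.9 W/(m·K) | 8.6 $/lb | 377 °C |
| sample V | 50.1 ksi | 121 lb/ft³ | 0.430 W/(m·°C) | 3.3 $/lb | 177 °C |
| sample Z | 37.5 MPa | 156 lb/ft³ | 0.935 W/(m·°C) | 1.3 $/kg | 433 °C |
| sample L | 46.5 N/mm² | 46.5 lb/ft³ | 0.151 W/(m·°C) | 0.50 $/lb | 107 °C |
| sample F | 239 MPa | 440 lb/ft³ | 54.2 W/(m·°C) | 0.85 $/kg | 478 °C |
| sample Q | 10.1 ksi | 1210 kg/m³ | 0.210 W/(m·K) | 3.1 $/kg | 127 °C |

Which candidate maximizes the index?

sample F

Screen on constraints: k ≥ 0.320 W/(m·K); cost ≤ 2.2 $/kg; max service T ≥ 277 °C. Survivors: sample Z, sample F.
Normalizing units and computing the index:
  sample Z: σ_y = 37.50 MPa, ρ = 2499 kg/m³
  sample F: σ_y = 239.0 MPa, ρ = 7048 kg/m³
  sample F: M = 5.46×10⁻³
  sample Z: M = 4.48×10⁻³
The maximum is for sample F.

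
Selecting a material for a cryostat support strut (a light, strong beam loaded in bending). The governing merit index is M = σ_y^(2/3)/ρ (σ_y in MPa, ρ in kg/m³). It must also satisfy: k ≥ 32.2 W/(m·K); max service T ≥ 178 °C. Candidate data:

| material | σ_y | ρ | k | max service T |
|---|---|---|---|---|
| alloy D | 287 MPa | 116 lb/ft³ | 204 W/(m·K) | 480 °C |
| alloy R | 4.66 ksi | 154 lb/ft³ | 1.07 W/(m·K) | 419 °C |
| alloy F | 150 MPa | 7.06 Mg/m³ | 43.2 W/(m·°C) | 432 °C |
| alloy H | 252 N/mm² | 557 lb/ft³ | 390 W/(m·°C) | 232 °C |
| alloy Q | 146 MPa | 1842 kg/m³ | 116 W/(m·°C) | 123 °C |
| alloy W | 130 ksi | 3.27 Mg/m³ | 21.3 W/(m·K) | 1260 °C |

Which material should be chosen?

Screen on constraints: k ≥ 32.2 W/(m·K); max service T ≥ 178 °C. Survivors: alloy D, alloy F, alloy H.
Putting every candidate on a common basis:
  alloy D: σ_y = 287.0 MPa, ρ = 1858 kg/m³
  alloy F: σ_y = 150.0 MPa, ρ = 7060 kg/m³
  alloy H: σ_y = 252.0 MPa, ρ = 8922 kg/m³
  alloy D: M = 23.4×10⁻³
  alloy H: M = 4.47×10⁻³
  alloy F: M = 4.00×10⁻³
Alloy D ranks first.

alloy D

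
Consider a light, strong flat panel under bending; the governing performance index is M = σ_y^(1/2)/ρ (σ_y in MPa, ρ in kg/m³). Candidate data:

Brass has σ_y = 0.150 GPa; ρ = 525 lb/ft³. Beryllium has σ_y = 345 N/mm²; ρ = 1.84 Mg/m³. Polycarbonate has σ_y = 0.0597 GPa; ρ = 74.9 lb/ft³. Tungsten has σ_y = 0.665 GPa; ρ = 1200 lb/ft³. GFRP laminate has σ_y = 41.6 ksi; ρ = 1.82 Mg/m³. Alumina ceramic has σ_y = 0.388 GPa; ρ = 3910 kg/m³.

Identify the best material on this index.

beryllium

Putting every candidate on a common basis:
  brass: σ_y = 150.0 MPa, ρ = 8410 kg/m³
  beryllium: σ_y = 345.0 MPa, ρ = 1840 kg/m³
  polycarbonate: σ_y = 59.70 MPa, ρ = 1200 kg/m³
  tungsten: σ_y = 665.0 MPa, ρ = 19220 kg/m³
  GFRP laminate: σ_y = 286.8 MPa, ρ = 1820 kg/m³
  alumina ceramic: σ_y = 388.0 MPa, ρ = 3910 kg/m³
  beryllium: M = 10.1×10⁻³
  GFRP laminate: M = 9.31×10⁻³
  polycarbonate: M = 6.44×10⁻³
  alumina ceramic: M = 5.04×10⁻³
  brass: M = 1.46×10⁻³
  tungsten: M = 1.34×10⁻³
Highest index: beryllium.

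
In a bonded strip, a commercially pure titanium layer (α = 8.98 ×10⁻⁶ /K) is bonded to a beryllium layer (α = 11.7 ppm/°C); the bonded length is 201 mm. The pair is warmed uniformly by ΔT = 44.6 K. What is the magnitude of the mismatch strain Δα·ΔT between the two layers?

Δα = |8.98 − 11.7|×10⁻⁶/K = 2.72×10⁻⁶/K.
Mismatch strain = Δα·ΔT = 2.72×10⁻⁶ × 44.6 = 1.21×10⁻⁴.

1.21×10⁻⁴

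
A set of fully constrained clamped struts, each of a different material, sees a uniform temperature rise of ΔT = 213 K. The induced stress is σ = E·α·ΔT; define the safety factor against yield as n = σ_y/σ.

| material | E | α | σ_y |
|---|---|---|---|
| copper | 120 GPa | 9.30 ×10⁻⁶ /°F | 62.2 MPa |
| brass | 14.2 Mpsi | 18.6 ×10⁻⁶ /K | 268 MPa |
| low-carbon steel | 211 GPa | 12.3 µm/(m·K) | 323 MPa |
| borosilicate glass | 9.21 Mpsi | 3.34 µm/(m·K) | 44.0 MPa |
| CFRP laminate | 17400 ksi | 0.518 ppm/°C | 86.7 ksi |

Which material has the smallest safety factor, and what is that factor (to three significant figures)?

copper, n = 0.145

Per material, after unit conversion:
  copper: E = 120.0, α = 16.7, σ_y = 62.20 → σ = 428 MPa, n = 0.145
  brass: E = 97.91, α = 18.6, σ_y = 268.0 → σ = 388 MPa, n = 0.691
  low-carbon steel: E = 211.0, α = 12.3, σ_y = 323.0 → σ = 553 MPa, n = 0.584
  borosilicate glass: E = 63.50, α = 3.34, σ_y = 44.00 → σ = 45.2 MPa, n = 0.974
  CFRP laminate: E = 120.0, α = 0.518, σ_y = 597.8 → σ = 13.2 MPa, n = 45.2
Smallest n: copper with n = 0.145.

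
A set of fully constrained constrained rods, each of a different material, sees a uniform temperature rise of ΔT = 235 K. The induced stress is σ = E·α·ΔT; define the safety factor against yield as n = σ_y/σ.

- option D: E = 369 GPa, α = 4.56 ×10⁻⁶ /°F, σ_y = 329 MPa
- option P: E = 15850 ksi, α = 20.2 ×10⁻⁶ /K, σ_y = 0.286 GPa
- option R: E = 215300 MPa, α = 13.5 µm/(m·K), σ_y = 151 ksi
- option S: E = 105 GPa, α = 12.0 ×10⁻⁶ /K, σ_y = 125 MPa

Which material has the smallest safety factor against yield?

option S

Per material, after unit conversion:
  option D: E = 369.0, α = 8.21, σ_y = 329.0 → σ = 712 MPa, n = 0.462
  option P: E = 109.3, α = 20.2, σ_y = 286.0 → σ = 519 MPa, n = 0.551
  option R: E = 215.3, α = 13.5, σ_y = 1041 → σ = 683 MPa, n = 1.52
  option S: E = 105.0, α = 12.0, σ_y = 125.0 → σ = 296 MPa, n = 0.422
Smallest n: option S with n = 0.422.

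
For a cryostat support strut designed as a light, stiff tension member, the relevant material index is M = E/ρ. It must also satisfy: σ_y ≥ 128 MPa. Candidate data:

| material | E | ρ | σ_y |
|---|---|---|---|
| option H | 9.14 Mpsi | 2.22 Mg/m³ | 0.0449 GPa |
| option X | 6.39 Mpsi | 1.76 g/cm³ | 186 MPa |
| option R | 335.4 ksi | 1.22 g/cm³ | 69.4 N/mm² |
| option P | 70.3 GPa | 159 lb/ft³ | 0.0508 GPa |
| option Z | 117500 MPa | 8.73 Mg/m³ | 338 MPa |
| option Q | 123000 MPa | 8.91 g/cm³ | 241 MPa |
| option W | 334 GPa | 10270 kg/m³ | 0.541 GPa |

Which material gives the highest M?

option W

Screen on constraints: σ_y ≥ 128 MPa. Survivors: option X, option Z, option Q, option W.
After converting to SI:
  option X: E = 44.06 GPa, ρ = 1760 kg/m³
  option Z: E = 117.5 GPa, ρ = 8730 kg/m³
  option Q: E = 123.0 GPa, ρ = 8910 kg/m³
  option W: E = 334.0 GPa, ρ = 10270 kg/m³
  option W: M = 32.5 MN·m/kg
  option X: M = 25.0 MN·m/kg
  option Q: M = 13.8 MN·m/kg
  option Z: M = 13.5 MN·m/kg
The maximum is for option W.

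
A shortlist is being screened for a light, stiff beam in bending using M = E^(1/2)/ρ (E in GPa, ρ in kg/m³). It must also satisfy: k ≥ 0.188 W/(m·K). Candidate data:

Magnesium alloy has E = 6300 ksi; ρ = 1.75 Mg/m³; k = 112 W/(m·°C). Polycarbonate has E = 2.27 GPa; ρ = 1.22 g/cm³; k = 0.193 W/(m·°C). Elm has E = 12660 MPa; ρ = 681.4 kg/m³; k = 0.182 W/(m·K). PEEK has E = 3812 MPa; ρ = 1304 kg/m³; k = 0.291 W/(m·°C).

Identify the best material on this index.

magnesium alloy

Screen on constraints: k ≥ 0.188 W/(m·K). Survivors: magnesium alloy, polycarbonate, PEEK.
In SI units:
  magnesium alloy: E = 43.44 GPa, ρ = 1750 kg/m³
  polycarbonate: E = 2.270 GPa, ρ = 1220 kg/m³
  PEEK: E = 3.812 GPa, ρ = 1304 kg/m³
  magnesium alloy: M = 3.77×10⁻³
  PEEK: M = 1.50×10⁻³
  polycarbonate: M = 1.23×10⁻³
The maximum is for magnesium alloy.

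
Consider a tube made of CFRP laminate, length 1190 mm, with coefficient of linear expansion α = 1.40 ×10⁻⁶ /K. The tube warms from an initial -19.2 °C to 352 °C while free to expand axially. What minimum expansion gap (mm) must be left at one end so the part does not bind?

ΔT = 352 − (-19.2) = 371.2 K.
ΔL = α·L₀·ΔT = 1.40×10⁻⁶ × 1190 mm × 371.2 K = 0.618 mm.

0.618 mm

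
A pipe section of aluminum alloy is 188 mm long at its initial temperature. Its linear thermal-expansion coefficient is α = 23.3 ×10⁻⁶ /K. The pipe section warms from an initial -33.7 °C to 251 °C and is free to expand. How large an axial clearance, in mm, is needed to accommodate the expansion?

1.25 mm

ΔT = 251 − (-33.7) = 284.7 K.
ΔL = α·L₀·ΔT = 23.3×10⁻⁶ × 188 mm × 284.7 K = 1.25 mm.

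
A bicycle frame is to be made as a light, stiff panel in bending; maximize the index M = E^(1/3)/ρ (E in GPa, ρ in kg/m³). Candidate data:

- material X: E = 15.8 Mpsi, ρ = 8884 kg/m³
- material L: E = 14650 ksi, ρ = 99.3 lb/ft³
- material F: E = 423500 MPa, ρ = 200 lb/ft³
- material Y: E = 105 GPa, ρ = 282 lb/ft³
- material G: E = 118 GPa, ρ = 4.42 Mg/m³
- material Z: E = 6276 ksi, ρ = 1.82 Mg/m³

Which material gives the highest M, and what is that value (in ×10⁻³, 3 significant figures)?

material L, M = 2.93×10⁻³

Putting every candidate on a common basis:
  material X: E = 108.9 GPa, ρ = 8884 kg/m³
  material L: E = 101.0 GPa, ρ = 1591 kg/m³
  material F: E = 423.5 GPa, ρ = 3204 kg/m³
  material Y: E = 105.0 GPa, ρ = 4517 kg/m³
  material G: E = 118.0 GPa, ρ = 4420 kg/m³
  material Z: E = 43.27 GPa, ρ = 1820 kg/m³
  material L: M = 2.93×10⁻³
  material F: M = 2.34×10⁻³
  material Z: M = 1.93×10⁻³
  material G: M = 1.11×10⁻³
  material Y: M = 1.04×10⁻³
  material X: M = 0.538×10⁻³
Material L ranks first.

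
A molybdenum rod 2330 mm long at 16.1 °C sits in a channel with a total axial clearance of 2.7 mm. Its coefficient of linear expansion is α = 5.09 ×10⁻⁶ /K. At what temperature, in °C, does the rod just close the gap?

α·L₀·ΔT = 2.7 mm ⇒ ΔT = 2.7 / (5.09×10⁻⁶ × 2330.0) = 227.7 K.
T = 16.1 + 227.7 = 243.8 °C.

244 °C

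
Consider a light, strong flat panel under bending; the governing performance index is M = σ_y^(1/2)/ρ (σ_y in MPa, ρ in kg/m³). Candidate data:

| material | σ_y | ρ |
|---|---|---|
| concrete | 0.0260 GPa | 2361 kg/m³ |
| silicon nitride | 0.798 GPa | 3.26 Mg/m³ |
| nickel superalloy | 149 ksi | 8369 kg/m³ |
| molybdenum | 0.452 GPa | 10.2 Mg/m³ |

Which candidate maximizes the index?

silicon nitride

Putting every candidate on a common basis:
  concrete: σ_y = 26.00 MPa, ρ = 2361 kg/m³
  silicon nitride: σ_y = 798.0 MPa, ρ = 3260 kg/m³
  nickel superalloy: σ_y = 1027 MPa, ρ = 8369 kg/m³
  molybdenum: σ_y = 452.0 MPa, ρ = 10200 kg/m³
  silicon nitride: M = 8.67×10⁻³
  nickel superalloy: M = 3.83×10⁻³
  concrete: M = 2.16×10⁻³
  molybdenum: M = 2.08×10⁻³
The maximum is for silicon nitride.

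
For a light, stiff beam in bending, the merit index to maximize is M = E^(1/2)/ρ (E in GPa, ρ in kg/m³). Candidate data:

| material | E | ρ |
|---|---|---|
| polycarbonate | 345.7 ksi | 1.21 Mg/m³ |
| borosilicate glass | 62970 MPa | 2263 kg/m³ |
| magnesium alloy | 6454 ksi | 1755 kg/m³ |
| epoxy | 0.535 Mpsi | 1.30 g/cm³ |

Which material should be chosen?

Putting every candidate on a common basis:
  polycarbonate: E = 2.384 GPa, ρ = 1210 kg/m³
  borosilicate glass: E = 62.97 GPa, ρ = 2263 kg/m³
  magnesium alloy: E = 44.50 GPa, ρ = 1755 kg/m³
  epoxy: E = 3.689 GPa, ρ = 1300 kg/m³
  magnesium alloy: M = 3.80×10⁻³
  borosilicate glass: M = 3.51×10⁻³
  epoxy: M = 1.48×10⁻³
  polycarbonate: M = 1.28×10⁻³
Highest index: magnesium alloy.

magnesium alloy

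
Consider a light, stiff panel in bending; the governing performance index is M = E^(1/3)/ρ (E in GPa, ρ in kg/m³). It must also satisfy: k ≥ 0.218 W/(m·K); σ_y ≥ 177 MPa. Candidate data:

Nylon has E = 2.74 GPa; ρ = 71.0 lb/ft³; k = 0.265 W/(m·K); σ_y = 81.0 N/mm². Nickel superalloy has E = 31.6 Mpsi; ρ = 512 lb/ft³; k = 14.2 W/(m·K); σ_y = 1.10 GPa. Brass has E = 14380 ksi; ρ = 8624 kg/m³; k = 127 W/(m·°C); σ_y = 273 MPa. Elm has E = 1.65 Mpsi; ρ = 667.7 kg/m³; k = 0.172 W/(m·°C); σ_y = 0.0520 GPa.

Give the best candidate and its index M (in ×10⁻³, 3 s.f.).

nickel superalloy, M = 0.734×10⁻³

Screen on constraints: k ≥ 0.218 W/(m·K); σ_y ≥ 177 MPa. Survivors: nickel superalloy, brass.
Putting every candidate on a common basis:
  nickel superalloy: E = 217.9 GPa, ρ = 8201 kg/m³
  brass: E = 99.15 GPa, ρ = 8624 kg/m³
  nickel superalloy: M = 0.734×10⁻³
  brass: M = 0.537×10⁻³
Highest index: nickel superalloy.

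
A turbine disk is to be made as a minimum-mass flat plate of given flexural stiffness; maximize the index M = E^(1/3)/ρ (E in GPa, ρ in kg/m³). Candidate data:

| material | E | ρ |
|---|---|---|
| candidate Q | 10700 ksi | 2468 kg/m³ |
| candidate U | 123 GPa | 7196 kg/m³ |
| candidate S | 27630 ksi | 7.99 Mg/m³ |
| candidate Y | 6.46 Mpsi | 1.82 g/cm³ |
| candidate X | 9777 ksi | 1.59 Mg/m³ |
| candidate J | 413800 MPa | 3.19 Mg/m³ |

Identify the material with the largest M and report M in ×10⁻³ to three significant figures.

candidate X, M = 2.56×10⁻³

Convert each candidate to consistent units, then evaluate M:
  candidate Q: E = 73.77 GPa, ρ = 2468 kg/m³
  candidate U: E = 123.0 GPa, ρ = 7196 kg/m³
  candidate S: E = 190.5 GPa, ρ = 7990 kg/m³
  candidate Y: E = 44.54 GPa, ρ = 1820 kg/m³
  candidate X: E = 67.41 GPa, ρ = 1590 kg/m³
  candidate J: E = 413.8 GPa, ρ = 3190 kg/m³
  candidate X: M = 2.56×10⁻³
  candidate J: M = 2.34×10⁻³
  candidate Y: M = 1.95×10⁻³
  candidate Q: M = 1.70×10⁻³
  candidate S: M = 0.720×10⁻³
  candidate U: M = 0.691×10⁻³
Highest index: candidate X.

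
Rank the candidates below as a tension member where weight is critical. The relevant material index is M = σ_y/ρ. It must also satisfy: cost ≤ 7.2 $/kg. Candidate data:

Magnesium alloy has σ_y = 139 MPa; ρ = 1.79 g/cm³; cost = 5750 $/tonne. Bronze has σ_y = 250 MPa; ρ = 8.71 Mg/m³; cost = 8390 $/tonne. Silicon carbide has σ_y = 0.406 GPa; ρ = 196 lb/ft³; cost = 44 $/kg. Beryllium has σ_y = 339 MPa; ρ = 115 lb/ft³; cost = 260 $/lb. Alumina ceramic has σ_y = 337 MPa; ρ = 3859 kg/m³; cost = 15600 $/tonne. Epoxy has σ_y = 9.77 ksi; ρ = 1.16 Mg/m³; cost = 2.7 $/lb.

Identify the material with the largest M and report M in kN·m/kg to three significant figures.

magnesium alloy, M = 77.7 kN·m/kg

Screen on constraints: cost ≤ 7.2 $/kg. Survivors: magnesium alloy, epoxy.
Putting every candidate on a common basis:
  magnesium alloy: σ_y = 139.0 MPa, ρ = 1790 kg/m³
  epoxy: σ_y = 67.36 MPa, ρ = 1160 kg/m³
  magnesium alloy: M = 77.7 kN·m/kg
  epoxy: M = 58.1 kN·m/kg
The maximum is for magnesium alloy.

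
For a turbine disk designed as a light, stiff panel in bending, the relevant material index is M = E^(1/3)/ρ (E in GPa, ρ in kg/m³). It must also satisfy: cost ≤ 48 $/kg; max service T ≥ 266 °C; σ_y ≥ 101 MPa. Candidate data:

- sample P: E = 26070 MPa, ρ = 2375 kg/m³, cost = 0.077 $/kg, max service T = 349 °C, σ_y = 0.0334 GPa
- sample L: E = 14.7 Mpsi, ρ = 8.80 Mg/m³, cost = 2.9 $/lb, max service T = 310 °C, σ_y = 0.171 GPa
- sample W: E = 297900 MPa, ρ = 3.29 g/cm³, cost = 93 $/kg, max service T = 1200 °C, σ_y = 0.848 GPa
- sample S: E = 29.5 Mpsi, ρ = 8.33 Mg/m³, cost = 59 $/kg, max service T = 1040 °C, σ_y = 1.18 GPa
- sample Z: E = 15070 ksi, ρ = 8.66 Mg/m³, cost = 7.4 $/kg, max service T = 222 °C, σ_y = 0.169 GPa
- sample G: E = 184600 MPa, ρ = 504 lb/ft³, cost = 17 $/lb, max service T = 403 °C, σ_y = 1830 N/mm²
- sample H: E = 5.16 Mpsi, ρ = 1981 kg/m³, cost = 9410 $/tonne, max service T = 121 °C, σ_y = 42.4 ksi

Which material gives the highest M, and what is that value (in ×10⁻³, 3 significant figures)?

Screen on constraints: cost ≤ 48 $/kg; max service T ≥ 266 °C; σ_y ≥ 101 MPa. Survivors: sample L, sample G.
After converting to SI:
  sample L: E = 101.4 GPa, ρ = 8800 kg/m³
  sample G: E = 184.6 GPa, ρ = 8073 kg/m³
  sample G: M = 0.705×10⁻³
  sample L: M = 0.530×10⁻³
The maximum is for sample G.

sample G, M = 0.705×10⁻³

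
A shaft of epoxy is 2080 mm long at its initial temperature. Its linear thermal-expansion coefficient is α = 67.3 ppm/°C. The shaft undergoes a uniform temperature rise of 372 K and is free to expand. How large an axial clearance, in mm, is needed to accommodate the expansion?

ΔL = α·L₀·ΔT = 67.3×10⁻⁶ × 2080 mm × 372.0 K = 52.1 mm.

52.1 mm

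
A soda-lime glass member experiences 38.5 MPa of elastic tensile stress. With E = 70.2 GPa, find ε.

5.48×10⁻⁴

ε = σ/E = 38.5 / 70200 = 5.48×10⁻⁴.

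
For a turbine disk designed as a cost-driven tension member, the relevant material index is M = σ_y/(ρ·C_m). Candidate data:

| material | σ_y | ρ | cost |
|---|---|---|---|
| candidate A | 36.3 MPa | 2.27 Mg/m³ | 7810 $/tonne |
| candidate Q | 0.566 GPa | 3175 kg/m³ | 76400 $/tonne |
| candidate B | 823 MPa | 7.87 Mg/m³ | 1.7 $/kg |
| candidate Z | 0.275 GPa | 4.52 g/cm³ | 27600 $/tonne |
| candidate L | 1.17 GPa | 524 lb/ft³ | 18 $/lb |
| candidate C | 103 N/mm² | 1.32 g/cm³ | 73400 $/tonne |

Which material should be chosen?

In SI units:
  candidate A: σ_y = 36.30 MPa, ρ = 2270 kg/m³, cost = 7.810 $/kg
  candidate Q: σ_y = 566.0 MPa, ρ = 3175 kg/m³, cost = 76.40 $/kg
  candidate B: σ_y = 823.0 MPa, ρ = 7870 kg/m³, cost = 1.700 $/kg
  candidate Z: σ_y = 275.0 MPa, ρ = 4520 kg/m³, cost = 27.60 $/kg
  candidate L: σ_y = 1170 MPa, ρ = 8394 kg/m³, cost = 39.68 $/kg
  candidate C: σ_y = 103.0 MPa, ρ = 1320 kg/m³, cost = 73.40 $/kg
  candidate B: M = 61.5 kN·m per $
  candidate L: M = 3.51 kN·m per $
  candidate Q: M = 2.33 kN·m per $
  candidate Z: M = 2.20 kN·m per $
  candidate A: M = 2.05 kN·m per $
  candidate C: M = 1.06 kN·m per $
Candidate B ranks first.

candidate B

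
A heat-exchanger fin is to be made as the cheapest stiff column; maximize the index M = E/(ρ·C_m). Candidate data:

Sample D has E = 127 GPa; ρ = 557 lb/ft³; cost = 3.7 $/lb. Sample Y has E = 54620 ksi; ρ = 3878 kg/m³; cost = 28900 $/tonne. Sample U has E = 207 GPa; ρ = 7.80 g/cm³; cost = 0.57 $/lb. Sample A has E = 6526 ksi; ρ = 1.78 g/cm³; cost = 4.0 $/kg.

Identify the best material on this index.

sample U

After converting to SI:
  sample D: E = 127.0 GPa, ρ = 8922 kg/m³, cost = 8.157 $/kg
  sample Y: E = 376.6 GPa, ρ = 3878 kg/m³, cost = 28.90 $/kg
  sample U: E = 207.0 GPa, ρ = 7800 kg/m³, cost = 1.257 $/kg
  sample A: E = 45.00 GPa, ρ = 1780 kg/m³, cost = 4.000 $/kg
  sample U: M = 21.1 MN·m per $
  sample A: M = 6.32 MN·m per $
  sample Y: M = 3.36 MN·m per $
  sample D: M = 1.75 MN·m per $
Highest index: sample U.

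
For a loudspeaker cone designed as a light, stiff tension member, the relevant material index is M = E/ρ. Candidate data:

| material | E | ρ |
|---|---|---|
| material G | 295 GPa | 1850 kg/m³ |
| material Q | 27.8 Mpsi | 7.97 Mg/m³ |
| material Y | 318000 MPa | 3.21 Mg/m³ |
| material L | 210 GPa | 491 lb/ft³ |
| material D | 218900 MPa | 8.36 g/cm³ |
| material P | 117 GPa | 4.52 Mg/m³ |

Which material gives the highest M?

material G

Convert each candidate to consistent units, then evaluate M:
  material G: E = 295.0 GPa, ρ = 1850 kg/m³
  material Q: E = 191.7 GPa, ρ = 7970 kg/m³
  material Y: E = 318.0 GPa, ρ = 3210 kg/m³
  material L: E = 210.0 GPa, ρ = 7865 kg/m³
  material D: E = 218.9 GPa, ρ = 8360 kg/m³
  material P: E = 117.0 GPa, ρ = 4520 kg/m³
  material G: M = 159 MN·m/kg
  material Y: M = 99.1 MN·m/kg
  material L: M = 26.7 MN·m/kg
  material D: M = 26.2 MN·m/kg
  material P: M = 25.9 MN·m/kg
  material Q: M = 24.0 MN·m/kg
Highest index: material G.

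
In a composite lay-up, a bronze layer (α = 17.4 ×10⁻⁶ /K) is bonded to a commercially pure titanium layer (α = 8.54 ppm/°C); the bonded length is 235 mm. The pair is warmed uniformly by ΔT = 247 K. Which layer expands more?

bronze

α(bronze) = 17.4×10⁻⁶/K vs α(commercially pure titanium) = 8.54×10⁻⁶/K.
Higher α expands more for the same ΔT: bronze.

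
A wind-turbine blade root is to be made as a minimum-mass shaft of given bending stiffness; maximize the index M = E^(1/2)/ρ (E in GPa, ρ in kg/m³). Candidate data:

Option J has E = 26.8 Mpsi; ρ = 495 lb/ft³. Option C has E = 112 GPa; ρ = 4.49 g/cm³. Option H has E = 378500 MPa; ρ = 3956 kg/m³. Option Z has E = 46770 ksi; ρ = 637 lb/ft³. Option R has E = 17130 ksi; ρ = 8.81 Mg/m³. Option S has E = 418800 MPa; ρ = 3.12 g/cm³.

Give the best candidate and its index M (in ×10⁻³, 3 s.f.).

Normalizing units and computing the index:
  option J: E = 184.8 GPa, ρ = 7929 kg/m³
  option C: E = 112.0 GPa, ρ = 4490 kg/m³
  option H: E = 378.5 GPa, ρ = 3956 kg/m³
  option Z: E = 322.5 GPa, ρ = 10200 kg/m³
  option R: E = 118.1 GPa, ρ = 8810 kg/m³
  option S: E = 418.8 GPa, ρ = 3120 kg/m³
  option S: M = 6.56×10⁻³
  option H: M = 4.92×10⁻³
  option C: M = 2.36×10⁻³
  option Z: M = 1.76×10⁻³
  option J: M = 1.71×10⁻³
  option R: M = 1.23×10⁻³
The maximum is for option S.

option S, M = 6.56×10⁻³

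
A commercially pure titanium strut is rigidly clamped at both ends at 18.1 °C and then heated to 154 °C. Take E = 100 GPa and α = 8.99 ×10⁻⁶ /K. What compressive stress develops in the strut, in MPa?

122 MPa

ΔT = 135.9 K. Constrained thermal stress σ = E·α·ΔT = 100.0×10³ MPa × 8.99×10⁻⁶ × 135.9 = 122 MPa (compressive).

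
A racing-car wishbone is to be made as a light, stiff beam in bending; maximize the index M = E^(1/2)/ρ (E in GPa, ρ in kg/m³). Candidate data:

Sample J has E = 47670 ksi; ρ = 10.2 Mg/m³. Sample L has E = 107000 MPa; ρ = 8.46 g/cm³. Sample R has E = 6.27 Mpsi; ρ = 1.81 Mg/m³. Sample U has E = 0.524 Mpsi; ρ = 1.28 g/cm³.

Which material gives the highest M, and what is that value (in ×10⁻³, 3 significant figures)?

Putting every candidate on a common basis:
  sample J: E = 328.7 GPa, ρ = 10200 kg/m³
  sample L: E = 107.0 GPa, ρ = 8460 kg/m³
  sample R: E = 43.23 GPa, ρ = 1810 kg/m³
  sample U: E = 3.613 GPa, ρ = 1280 kg/m³
  sample R: M = 3.63×10⁻³
  sample J: M = 1.78×10⁻³
  sample U: M = 1.48×10⁻³
  sample L: M = 1.22×10⁻³
Sample R has the largest M.

sample R, M = 3.63×10⁻³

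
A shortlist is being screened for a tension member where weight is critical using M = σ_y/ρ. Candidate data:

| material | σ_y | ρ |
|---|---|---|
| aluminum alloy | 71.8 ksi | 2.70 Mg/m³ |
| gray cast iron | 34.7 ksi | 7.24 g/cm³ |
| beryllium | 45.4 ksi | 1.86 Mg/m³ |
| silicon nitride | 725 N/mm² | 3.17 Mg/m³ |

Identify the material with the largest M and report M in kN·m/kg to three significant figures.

Putting every candidate on a common basis:
  aluminum alloy: σ_y = 495.0 MPa, ρ = 2700 kg/m³
  gray cast iron: σ_y = 239.2 MPa, ρ = 7240 kg/m³
  beryllium: σ_y = 313.0 MPa, ρ = 1860 kg/m³
  silicon nitride: σ_y = 725.0 MPa, ρ = 3170 kg/m³
  silicon nitride: M = 229 kN·m/kg
  aluminum alloy: M = 183 kN·m/kg
  beryllium: M = 168 kN·m/kg
  gray cast iron: M = 33.0 kN·m/kg
Highest index: silicon nitride.

silicon nitride, M = 229 kN·m/kg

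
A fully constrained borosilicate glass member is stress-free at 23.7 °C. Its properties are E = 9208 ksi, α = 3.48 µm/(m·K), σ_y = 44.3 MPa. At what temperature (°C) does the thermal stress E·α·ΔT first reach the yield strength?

224 °C

E = 9208 ksi = 63.49 GPa.
E·α·ΔT = 44.30 MPa ⇒ ΔT = 44.30 / (63.49×10³ × 3.48×10⁻⁶) = 200.5 K.
T = 23.7 + 200.5 = 224.2 °C.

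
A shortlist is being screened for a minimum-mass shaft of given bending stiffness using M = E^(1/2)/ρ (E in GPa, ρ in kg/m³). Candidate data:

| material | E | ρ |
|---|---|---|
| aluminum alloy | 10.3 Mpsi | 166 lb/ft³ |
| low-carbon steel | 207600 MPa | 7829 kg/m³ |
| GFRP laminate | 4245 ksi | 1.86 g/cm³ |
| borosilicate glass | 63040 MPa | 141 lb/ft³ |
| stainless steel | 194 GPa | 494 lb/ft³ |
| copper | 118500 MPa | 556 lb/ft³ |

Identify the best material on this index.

Normalizing units and computing the index:
  aluminum alloy: E = 71.02 GPa, ρ = 2659 kg/m³
  low-carbon steel: E = 207.6 GPa, ρ = 7829 kg/m³
  GFRP laminate: E = 29.27 GPa, ρ = 1860 kg/m³
  borosilicate glass: E = 63.04 GPa, ρ = 2259 kg/m³
  stainless steel: E = 194.0 GPa, ρ = 7913 kg/m³
  copper: E = 118.5 GPa, ρ = 8906 kg/m³
  borosilicate glass: M = 3.52×10⁻³
  aluminum alloy: M = 3.17×10⁻³
  GFRP laminate: M = 2.91×10⁻³
  low-carbon steel: M = 1.84×10⁻³
  stainless steel: M = 1.76×10⁻³
  copper: M = 1.22×10⁻³
Highest index: borosilicate glass.

borosilicate glass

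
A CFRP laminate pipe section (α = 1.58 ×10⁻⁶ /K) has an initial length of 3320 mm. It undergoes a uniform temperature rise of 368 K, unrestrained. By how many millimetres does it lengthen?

ΔL = α·L₀·ΔT = 1.58×10⁻⁶ × 3320 mm × 368.0 K = 1.93 mm.

1.93 mm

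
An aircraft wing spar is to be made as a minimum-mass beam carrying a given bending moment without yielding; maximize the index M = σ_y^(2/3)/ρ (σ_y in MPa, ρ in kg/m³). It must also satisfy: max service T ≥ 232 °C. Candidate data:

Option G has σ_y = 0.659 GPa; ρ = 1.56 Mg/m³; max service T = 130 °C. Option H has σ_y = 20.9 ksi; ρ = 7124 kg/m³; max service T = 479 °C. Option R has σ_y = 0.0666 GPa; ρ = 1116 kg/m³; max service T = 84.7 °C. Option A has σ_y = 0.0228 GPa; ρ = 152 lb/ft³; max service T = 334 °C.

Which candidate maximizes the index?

option H

Screen on constraints: max service T ≥ 232 °C. Survivors: option H, option A.
Putting every candidate on a common basis:
  option H: σ_y = 144.1 MPa, ρ = 7124 kg/m³
  option A: σ_y = 22.80 MPa, ρ = 2435 kg/m³
  option H: M = 3.86×10⁻³
  option A: M = 3.30×10⁻³
Highest index: option H.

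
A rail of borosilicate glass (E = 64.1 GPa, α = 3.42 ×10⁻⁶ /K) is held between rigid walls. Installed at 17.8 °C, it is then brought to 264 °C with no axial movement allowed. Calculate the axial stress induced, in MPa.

54.0 MPa

ΔT = 246.2 K. Constrained thermal stress σ = E·α·ΔT = 64.10×10³ MPa × 3.42×10⁻⁶ × 246.2 = 54.0 MPa (compressive).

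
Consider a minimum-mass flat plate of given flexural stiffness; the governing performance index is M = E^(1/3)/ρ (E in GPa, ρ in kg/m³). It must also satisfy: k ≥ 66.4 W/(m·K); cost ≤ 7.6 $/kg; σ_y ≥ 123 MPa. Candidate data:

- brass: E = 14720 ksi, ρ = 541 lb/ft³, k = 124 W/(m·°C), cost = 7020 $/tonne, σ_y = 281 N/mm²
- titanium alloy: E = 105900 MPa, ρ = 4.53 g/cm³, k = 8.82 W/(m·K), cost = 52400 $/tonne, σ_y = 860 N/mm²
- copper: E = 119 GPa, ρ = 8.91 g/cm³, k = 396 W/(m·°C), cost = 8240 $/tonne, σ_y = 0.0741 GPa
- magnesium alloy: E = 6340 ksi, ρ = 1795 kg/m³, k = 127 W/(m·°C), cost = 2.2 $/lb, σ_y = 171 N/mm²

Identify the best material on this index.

Screen on constraints: k ≥ 66.4 W/(m·K); cost ≤ 7.6 $/kg; σ_y ≥ 123 MPa. Survivors: brass, magnesium alloy.
Normalizing units and computing the index:
  brass: E = 101.5 GPa, ρ = 8666 kg/m³
  magnesium alloy: E = 43.71 GPa, ρ = 1795 kg/m³
  magnesium alloy: M = 1.96×10⁻³
  brass: M = 0.538×10⁻³
Magnesium alloy ranks first.

magnesium alloy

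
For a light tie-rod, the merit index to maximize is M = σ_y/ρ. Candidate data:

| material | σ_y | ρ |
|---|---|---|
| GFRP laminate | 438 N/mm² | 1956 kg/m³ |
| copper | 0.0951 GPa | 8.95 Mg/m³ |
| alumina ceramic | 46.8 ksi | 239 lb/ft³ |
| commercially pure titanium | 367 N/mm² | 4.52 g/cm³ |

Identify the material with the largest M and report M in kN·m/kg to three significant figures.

Putting every candidate on a common basis:
  GFRP laminate: σ_y = 438.0 MPa, ρ = 1956 kg/m³
  copper: σ_y = 95.10 MPa, ρ = 8950 kg/m³
  alumina ceramic: σ_y = 322.7 MPa, ρ = 3828 kg/m³
  commercially pure titanium: σ_y = 367.0 MPa, ρ = 4520 kg/m³
  GFRP laminate: M = 224 kN·m/kg
  alumina ceramic: M = 84.3 kN·m/kg
  commercially pure titanium: M = 81.2 kN·m/kg
  copper: M = 10.6 kN·m/kg
Highest index: GFRP laminate.

GFRP laminate, M = 224 kN·m/kg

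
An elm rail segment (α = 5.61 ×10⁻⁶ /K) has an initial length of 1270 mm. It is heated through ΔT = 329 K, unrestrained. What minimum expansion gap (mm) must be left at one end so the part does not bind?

2.34 mm

ΔL = α·L₀·ΔT = 5.61×10⁻⁶ × 1270 mm × 329.0 K = 2.34 mm.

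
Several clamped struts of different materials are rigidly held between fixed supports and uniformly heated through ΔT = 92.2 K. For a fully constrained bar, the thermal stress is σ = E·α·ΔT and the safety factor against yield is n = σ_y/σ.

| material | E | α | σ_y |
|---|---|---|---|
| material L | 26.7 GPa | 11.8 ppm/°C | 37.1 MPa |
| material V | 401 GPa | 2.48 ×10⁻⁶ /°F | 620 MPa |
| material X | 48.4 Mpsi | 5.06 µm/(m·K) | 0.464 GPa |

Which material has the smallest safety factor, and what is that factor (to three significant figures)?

Per material, after unit conversion:
  material L: E = 26.70, α = 11.8, σ_y = 37.10 → σ = 29.0 MPa, n = 1.28
  material V: E = 401.0, α = 4.46, σ_y = 620.0 → σ = 165 MPa, n = 3.76
  material X: E = 333.7, α = 5.06, σ_y = 464.0 → σ = 156 MPa, n = 2.98
Smallest n: material L with n = 1.28.

material L, n = 1.28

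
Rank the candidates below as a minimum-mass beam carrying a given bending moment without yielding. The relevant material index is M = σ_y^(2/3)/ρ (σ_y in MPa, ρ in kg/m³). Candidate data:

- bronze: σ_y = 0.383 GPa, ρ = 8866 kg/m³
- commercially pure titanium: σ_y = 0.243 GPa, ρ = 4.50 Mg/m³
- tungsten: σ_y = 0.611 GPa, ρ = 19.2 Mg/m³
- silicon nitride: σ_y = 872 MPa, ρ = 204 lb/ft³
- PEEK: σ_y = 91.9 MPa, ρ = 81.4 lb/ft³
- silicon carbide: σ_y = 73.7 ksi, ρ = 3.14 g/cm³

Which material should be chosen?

After converting to SI:
  bronze: σ_y = 383.0 MPa, ρ = 8866 kg/m³
  commercially pure titanium: σ_y = 243.0 MPa, ρ = 4500 kg/m³
  tungsten: σ_y = 611.0 MPa, ρ = 19200 kg/m³
  silicon nitride: σ_y = 872.0 MPa, ρ = 3268 kg/m³
  PEEK: σ_y = 91.90 MPa, ρ = 1304 kg/m³
  silicon carbide: σ_y = 508.1 MPa, ρ = 3140 kg/m³
  silicon nitride: M = 27.9×10⁻³
  silicon carbide: M = 20.3×10⁻³
  PEEK: M = 15.6×10⁻³
  commercially pure titanium: M = 8.65×10⁻³
  bronze: M = 5.95×10⁻³
  tungsten: M = 3.75×10⁻³
Highest index: silicon nitride.

silicon nitride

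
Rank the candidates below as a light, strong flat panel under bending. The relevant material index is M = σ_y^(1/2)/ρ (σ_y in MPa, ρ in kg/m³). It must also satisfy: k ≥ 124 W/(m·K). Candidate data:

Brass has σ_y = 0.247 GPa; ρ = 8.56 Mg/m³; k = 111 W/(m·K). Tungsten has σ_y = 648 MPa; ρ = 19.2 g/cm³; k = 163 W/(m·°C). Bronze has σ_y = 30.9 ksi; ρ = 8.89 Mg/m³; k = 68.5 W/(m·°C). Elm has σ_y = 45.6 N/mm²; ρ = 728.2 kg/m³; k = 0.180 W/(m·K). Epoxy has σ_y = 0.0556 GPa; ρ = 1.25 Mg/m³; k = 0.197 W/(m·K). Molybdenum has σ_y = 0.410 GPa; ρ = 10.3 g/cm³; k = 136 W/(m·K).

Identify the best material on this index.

Screen on constraints: k ≥ 124 W/(m·K). Survivors: tungsten, molybdenum.
In SI units:
  tungsten: σ_y = 648.0 MPa, ρ = 19200 kg/m³
  molybdenum: σ_y = 410.0 MPa, ρ = 10300 kg/m³
  molybdenum: M = 1.97×10⁻³
  tungsten: M = 1.33×10⁻³
The maximum is for molybdenum.

molybdenum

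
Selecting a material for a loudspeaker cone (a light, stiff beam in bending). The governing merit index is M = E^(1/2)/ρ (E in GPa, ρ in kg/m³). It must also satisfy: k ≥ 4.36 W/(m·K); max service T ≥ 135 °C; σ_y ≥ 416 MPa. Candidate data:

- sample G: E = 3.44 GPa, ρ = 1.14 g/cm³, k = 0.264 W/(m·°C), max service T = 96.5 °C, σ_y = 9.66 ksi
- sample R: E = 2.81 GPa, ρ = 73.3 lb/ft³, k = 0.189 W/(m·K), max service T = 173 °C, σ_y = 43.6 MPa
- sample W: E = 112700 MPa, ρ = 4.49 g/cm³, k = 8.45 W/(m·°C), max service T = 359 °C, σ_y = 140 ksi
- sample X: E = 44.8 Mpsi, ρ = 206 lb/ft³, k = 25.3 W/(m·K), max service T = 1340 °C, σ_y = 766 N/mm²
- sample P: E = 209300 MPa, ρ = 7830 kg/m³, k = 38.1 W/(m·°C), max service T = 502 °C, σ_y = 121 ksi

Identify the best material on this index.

Screen on constraints: k ≥ 4.36 W/(m·K); max service T ≥ 135 °C; σ_y ≥ 416 MPa. Survivors: sample W, sample X, sample P.
In SI units:
  sample W: E = 112.7 GPa, ρ = 4490 kg/m³
  sample X: E = 308.9 GPa, ρ = 3300 kg/m³
  sample P: E = 209.3 GPa, ρ = 7830 kg/m³
  sample X: M = 5.33×10⁻³
  sample W: M = 2.36×10⁻³
  sample P: M = 1.85×10⁻³
Sample X ranks first.

sample X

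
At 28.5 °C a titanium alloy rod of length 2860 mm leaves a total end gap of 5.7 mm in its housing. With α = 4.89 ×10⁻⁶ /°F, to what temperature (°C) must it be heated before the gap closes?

255 °C

α = 4.89×10⁻⁶/°F × 9/5 = 8.80×10⁻⁶/K.
α·L₀·ΔT = 5.7 mm ⇒ ΔT = 5.7 / (8.80×10⁻⁶ × 2860.0) = 226.4 K.
T = 28.5 + 226.4 = 254.9 °C.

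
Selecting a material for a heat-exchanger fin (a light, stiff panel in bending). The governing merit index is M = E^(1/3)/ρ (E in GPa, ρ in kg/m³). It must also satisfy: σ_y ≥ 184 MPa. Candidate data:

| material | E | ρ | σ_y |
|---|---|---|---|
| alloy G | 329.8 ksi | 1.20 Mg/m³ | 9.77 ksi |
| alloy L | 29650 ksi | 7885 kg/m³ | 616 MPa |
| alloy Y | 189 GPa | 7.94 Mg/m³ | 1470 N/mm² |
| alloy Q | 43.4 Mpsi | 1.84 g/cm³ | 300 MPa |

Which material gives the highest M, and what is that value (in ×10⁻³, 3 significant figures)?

Screen on constraints: σ_y ≥ 184 MPa. Survivors: alloy L, alloy Y, alloy Q.
Normalizing units and computing the index:
  alloy L: E = 204.4 GPa, ρ = 7885 kg/m³
  alloy Y: E = 189.0 GPa, ρ = 7940 kg/m³
  alloy Q: E = 299.2 GPa, ρ = 1840 kg/m³
  alloy Q: M = 3.64×10⁻³
  alloy L: M = 0.747×10⁻³
  alloy Y: M = 0.723×10⁻³
Alloy Q has the largest M.

alloy Q, M = 3.64×10⁻³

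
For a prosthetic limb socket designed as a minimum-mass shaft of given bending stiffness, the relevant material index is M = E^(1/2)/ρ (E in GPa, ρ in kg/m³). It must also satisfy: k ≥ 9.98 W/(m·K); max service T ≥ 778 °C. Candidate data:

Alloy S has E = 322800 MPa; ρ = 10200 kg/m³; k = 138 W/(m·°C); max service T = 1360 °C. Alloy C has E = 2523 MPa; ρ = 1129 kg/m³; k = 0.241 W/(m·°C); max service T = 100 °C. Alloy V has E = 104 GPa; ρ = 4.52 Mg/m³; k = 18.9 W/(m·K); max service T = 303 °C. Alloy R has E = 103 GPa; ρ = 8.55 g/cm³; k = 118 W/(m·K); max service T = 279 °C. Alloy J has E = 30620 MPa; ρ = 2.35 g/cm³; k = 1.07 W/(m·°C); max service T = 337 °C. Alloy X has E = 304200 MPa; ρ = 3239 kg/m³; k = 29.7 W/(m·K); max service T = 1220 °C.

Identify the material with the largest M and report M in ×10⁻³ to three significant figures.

Screen on constraints: k ≥ 9.98 W/(m·K); max service T ≥ 778 °C. Survivors: alloy S, alloy X.
Convert each candidate to consistent units, then evaluate M:
  alloy S: E = 322.8 GPa, ρ = 10200 kg/m³
  alloy X: E = 304.2 GPa, ρ = 3239 kg/m³
  alloy X: M = 5.38×10⁻³
  alloy S: M = 1.76×10⁻³
The maximum is for alloy X.

alloy X, M = 5.38×10⁻³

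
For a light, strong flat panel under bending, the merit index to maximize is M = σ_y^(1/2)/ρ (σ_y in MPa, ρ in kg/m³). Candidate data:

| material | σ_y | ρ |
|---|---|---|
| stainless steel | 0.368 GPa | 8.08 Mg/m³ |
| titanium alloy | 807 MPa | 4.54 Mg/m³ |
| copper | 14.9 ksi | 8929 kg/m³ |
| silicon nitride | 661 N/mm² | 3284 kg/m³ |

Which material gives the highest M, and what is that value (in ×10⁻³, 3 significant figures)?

After converting to SI:
  stainless steel: σ_y = 368.0 MPa, ρ = 8080 kg/m³
  titanium alloy: σ_y = 807.0 MPa, ρ = 4540 kg/m³
  copper: σ_y = 102.7 MPa, ρ = 8929 kg/m³
  silicon nitride: σ_y = 661.0 MPa, ρ = 3284 kg/m³
  silicon nitride: M = 7.83×10⁻³
  titanium alloy: M = 6.26×10⁻³
  stainless steel: M = 2.37×10⁻³
  copper: M = 1.14×10⁻³
The maximum is for silicon nitride.

silicon nitride, M = 7.83×10⁻³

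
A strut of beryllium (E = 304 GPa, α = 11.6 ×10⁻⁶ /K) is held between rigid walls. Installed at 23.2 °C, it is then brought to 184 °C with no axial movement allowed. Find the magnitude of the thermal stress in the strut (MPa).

ΔT = 160.8 K. Constrained thermal stress σ = E·α·ΔT = 304.0×10³ MPa × 11.6×10⁻⁶ × 160.8 = 567 MPa (compressive).

567 MPa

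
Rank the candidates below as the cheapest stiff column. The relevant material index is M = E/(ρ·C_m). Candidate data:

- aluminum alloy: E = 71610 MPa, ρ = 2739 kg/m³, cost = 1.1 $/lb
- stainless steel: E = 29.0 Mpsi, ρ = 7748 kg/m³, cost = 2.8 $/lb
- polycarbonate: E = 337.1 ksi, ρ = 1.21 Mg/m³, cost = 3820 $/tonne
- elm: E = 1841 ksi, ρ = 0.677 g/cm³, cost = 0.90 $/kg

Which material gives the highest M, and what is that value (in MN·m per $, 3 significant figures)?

Normalizing units and computing the index:
  aluminum alloy: E = 71.61 GPa, ρ = 2739 kg/m³, cost = 2.425 $/kg
  stainless steel: E = 199.9 GPa, ρ = 7748 kg/m³, cost = 6.173 $/kg
  polycarbonate: E = 2.324 GPa, ρ = 1210 kg/m³, cost = 3.820 $/kg
  elm: E = 12.69 GPa, ρ = 677.0 kg/m³, cost = 0.9000 $/kg
  elm: M = 20.8 MN·m per $
  aluminum alloy: M = 10.8 MN·m per $
  stainless steel: M = 4.18 MN·m per $
  polycarbonate: M = 0.503 MN·m per $
Elm has the largest M.

elm, M = 20.8 MN·m per $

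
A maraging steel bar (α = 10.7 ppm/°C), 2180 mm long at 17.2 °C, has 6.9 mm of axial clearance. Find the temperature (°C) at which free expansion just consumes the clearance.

α·L₀·ΔT = 6.9 mm ⇒ ΔT = 6.9 / (10.7×10⁻⁶ × 2180.0) = 295.8 K.
T = 17.2 + 295.8 = 313.0 °C.

313 °C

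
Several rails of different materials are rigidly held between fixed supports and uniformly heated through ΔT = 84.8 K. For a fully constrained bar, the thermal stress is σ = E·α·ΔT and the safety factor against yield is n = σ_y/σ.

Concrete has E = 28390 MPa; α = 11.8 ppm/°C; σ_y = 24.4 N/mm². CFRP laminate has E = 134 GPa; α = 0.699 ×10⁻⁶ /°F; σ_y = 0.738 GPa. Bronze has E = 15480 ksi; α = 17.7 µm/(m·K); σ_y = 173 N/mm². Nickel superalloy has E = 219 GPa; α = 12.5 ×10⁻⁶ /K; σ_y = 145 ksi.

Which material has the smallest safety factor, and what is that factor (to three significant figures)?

concrete, n = 0.859

With everything in SI (GPa, ×10⁻⁶/K, MPa):
  concrete: E = 28.39, α = 11.8, σ_y = 24.40 → σ = 28.4 MPa, n = 0.859
  CFRP laminate: E = 134.0, α = 1.26, σ_y = 738.0 → σ = 14.3 MPa, n = 51.6
  bronze: E = 106.7, α = 17.7, σ_y = 173.0 → σ = 160 MPa, n = 1.08
  nickel superalloy: E = 219.0, α = 12.5, σ_y = 999.7 → σ = 232 MPa, n = 4.31
The minimum is concrete at n = 0.859.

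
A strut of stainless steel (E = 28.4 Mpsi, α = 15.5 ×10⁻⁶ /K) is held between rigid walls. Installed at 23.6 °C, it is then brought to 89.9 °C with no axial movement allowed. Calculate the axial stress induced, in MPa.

201 MPa

E = 28.4 Mpsi = 195.8 GPa.
ΔT = 66.30 K. Constrained thermal stress σ = E·α·ΔT = 195.8×10³ MPa × 15.5×10⁻⁶ × 66.30 = 201 MPa (compressive).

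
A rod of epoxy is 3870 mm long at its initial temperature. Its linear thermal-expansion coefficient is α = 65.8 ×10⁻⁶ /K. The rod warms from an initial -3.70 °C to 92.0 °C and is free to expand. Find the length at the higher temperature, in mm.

ΔT = 92.0 − (-3.70) = 95.70 K.
ΔL = α·L₀·ΔT = 65.8×10⁻⁶ × 3870 mm × 95.70 K = 24.4 mm.
L = L₀ + ΔL = 3870 + 24.4 = 3894.4 mm.

3894.4 mm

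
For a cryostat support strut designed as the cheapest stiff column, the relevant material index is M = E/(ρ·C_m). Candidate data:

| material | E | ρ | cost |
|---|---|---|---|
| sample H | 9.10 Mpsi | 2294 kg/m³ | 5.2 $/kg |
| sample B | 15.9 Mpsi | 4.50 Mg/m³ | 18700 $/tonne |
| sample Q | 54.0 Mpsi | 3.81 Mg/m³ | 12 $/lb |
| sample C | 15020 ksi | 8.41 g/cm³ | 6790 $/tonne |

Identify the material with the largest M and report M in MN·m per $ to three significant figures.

In SI units:
  sample H: E = 62.74 GPa, ρ = 2294 kg/m³, cost = 5.200 $/kg
  sample B: E = 109.6 GPa, ρ = 4500 kg/m³, cost = 18.70 $/kg
  sample Q: E = 372.3 GPa, ρ = 3810 kg/m³, cost = 26.46 $/kg
  sample C: E = 103.6 GPa, ρ = 8410 kg/m³, cost = 6.790 $/kg
  sample H: M = 5.26 MN·m per $
  sample Q: M = 3.69 MN·m per $
  sample C: M = 1.81 MN·m per $
  sample B: M = 1.30 MN·m per $
Sample H has the largest M.

sample H, M = 5.26 MN·m per $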